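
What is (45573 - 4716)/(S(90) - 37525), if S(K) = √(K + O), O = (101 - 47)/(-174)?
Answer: -44461608825/40835640524 - 2083707*√29/40835640524 ≈ -1.0891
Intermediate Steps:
O = -9/29 (O = 54*(-1/174) = -9/29 ≈ -0.31034)
S(K) = √(-9/29 + K) (S(K) = √(K - 9/29) = √(-9/29 + K))
(45573 - 4716)/(S(90) - 37525) = (45573 - 4716)/(√(-261 + 841*90)/29 - 37525) = 40857/(√(-261 + 75690)/29 - 37525) = 40857/(√75429/29 - 37525) = 40857/((51*√29)/29 - 37525) = 40857/(51*√29/29 - 37525) = 40857/(-37525 + 51*√29/29)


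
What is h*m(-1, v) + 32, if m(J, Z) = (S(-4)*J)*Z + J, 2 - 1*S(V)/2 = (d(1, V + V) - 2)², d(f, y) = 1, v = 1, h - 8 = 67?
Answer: -193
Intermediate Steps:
h = 75 (h = 8 + 67 = 75)
S(V) = 2 (S(V) = 4 - 2*(1 - 2)² = 4 - 2*(-1)² = 4 - 2*1 = 4 - 2 = 2)
m(J, Z) = J + 2*J*Z (m(J, Z) = (2*J)*Z + J = 2*J*Z + J = J + 2*J*Z)
h*m(-1, v) + 32 = 75*(-(1 + 2*1)) + 32 = 75*(-(1 + 2)) + 32 = 75*(-1*3) + 32 = 75*(-3) + 32 = -225 + 32 = -193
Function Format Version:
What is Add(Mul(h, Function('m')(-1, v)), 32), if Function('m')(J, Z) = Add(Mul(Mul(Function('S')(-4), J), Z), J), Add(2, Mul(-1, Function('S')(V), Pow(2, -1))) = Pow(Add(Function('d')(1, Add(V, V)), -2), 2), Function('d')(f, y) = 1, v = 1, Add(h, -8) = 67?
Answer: -193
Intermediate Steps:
h = 75 (h = Add(8, 67) = 75)
Function('S')(V) = 2 (Function('S')(V) = Add(4, Mul(-2, Pow(Add(1, -2), 2))) = Add(4, Mul(-2, Pow(-1, 2))) = Add(4, Mul(-2, 1)) = Add(4, -2) = 2)
Function('m')(J, Z) = Add(J, Mul(2, J, Z)) (Function('m')(J, Z) = Add(Mul(Mul(2, J), Z), J) = Add(Mul(2, J, Z), J) = Add(J, Mul(2, J, Z)))
Add(Mul(h, Function('m')(-1, v)), 32) = Add(Mul(75, Mul(-1, Add(1, Mul(2, 1)))), 32) = Add(Mul(75, Mul(-1, Add(1, 2))), 32) = Add(Mul(75, Mul(-1, 3)), 32) = Add(Mul(75, -3), 32) = Add(-225, 32) = -193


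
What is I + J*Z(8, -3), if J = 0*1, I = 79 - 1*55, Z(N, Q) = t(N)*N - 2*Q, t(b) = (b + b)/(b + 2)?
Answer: 24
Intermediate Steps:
t(b) = 2*b/(2 + b) (t(b) = (2*b)/(2 + b) = 2*b/(2 + b))
Z(N, Q) = -2*Q + 2*N**2/(2 + N) (Z(N, Q) = (2*N/(2 + N))*N - 2*Q = 2*N**2/(2 + N) - 2*Q = -2*Q + 2*N**2/(2 + N))
I = 24 (I = 79 - 55 = 24)
J = 0
I + J*Z(8, -3) = 24 + 0*(2*(8**2 - 1*(-3)*(2 + 8))/(2 + 8)) = 24 + 0*(2*(64 - 1*(-3)*10)/10) = 24 + 0*(2*(1/10)*(64 + 30)) = 24 + 0*(2*(1/10)*94) = 24 + 0*(94/5) = 24 + 0 = 24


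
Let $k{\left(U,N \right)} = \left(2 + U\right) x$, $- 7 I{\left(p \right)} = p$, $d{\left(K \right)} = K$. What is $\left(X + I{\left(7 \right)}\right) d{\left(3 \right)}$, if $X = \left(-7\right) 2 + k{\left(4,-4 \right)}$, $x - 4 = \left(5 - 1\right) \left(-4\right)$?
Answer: $-261$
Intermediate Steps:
$x = -12$ ($x = 4 + \left(5 - 1\right) \left(-4\right) = 4 + 4 \left(-4\right) = 4 - 16 = -12$)
$I{\left(p \right)} = - \frac{p}{7}$
$k{\left(U,N \right)} = -24 - 12 U$ ($k{\left(U,N \right)} = \left(2 + U\right) \left(-12\right) = -24 - 12 U$)
$X = -86$ ($X = \left(-7\right) 2 - 72 = -14 - 72 = -86$)
$\left(X + I{\left(7 \right)}\right) d{\left(3 \right)} = \left(-86 - 1\right) 3 = \left(-87\right) 3 = -261$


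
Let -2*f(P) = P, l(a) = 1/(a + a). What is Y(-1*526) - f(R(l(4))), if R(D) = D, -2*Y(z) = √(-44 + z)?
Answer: 1/16 - I*√570/2 ≈ 0.0625 - 11.937*I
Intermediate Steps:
Y(z) = -√(-44 + z)/2
l(a) = 1/(2*a)
f(P) = -P/2
Y(-1*526) - f(R(l(4))) = -√(-44 - 1*526)/2 - (-1)*(½)/4/2 = -√(-44 - 526)/2 - (-1)*(½)*(¼)/2 = -I*√570/2 - (-1)/(2*8) = -I*√570/2 - 1*(-1/16) = -I*√570/2 + 1/16 = 1/16 - I*√570/2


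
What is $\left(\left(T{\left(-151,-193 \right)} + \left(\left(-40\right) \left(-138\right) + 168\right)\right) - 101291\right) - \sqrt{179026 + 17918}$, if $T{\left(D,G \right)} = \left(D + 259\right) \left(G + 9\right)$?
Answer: $-115475 - 4 \sqrt{12309} \approx -1.1592 \cdot 10^{5}$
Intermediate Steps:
$T{\left(D,G \right)} = \left(9 + G\right) \left(259 + D\right)$ ($T{\left(D,G \right)} = \left(259 + D\right) \left(9 + G\right) = \left(9 + G\right) \left(259 + D\right)$)
$\left(\left(T{\left(-151,-193 \right)} + \left(\left(-40\right) \left(-138\right) + 168\right)\right) - 101291\right) - \sqrt{179026 + 17918} = \left(\left(\left(2331 + 9 \left(-151\right) + 259 \left(-193\right) - -29143\right) + \left(\left(-40\right) \left(-138\right) + 168\right)\right) - 101291\right) - \sqrt{179026 + 17918} = \left(\left(\left(2331 - 1359 - 49987 + 29143\right) + \left(5520 + 168\right)\right) - 101291\right) - \sqrt{196944} = \left(\left(-19872 + 5688\right) - 101291\right) - 4 \sqrt{12309} = \left(-14184 - 101291\right) - 4 \sqrt{12309} = -115475 - 4 \sqrt{12309}$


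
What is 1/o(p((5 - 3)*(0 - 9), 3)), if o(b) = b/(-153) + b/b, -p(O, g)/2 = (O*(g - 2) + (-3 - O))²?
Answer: 17/19 ≈ 0.89474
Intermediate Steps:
p(O, g) = -2*(-3 - O + O*(-2 + g))² (p(O, g) = -2*(O*(g - 2) + (-3 - O))² = -2*(O*(-2 + g) + (-3 - O))² = -2*(-3 - O + O*(-2 + g))²)
o(b) = 1 - b/153 (o(b) = b*(-1/153) + 1 = -b/153 + 1 = 1 - b/153)
1/o(p((5 - 3)*(0 - 9), 3)) = 1/(1 - (-2)*(3 + 3*((5 - 3)*(0 - 9)) - 1*(5 - 3)*(0 - 9)*3)²/153) = 1/(1 - (-2)*(3 + 3*(2*(-9)) - 1*2*(-9)*3)²/153) = 1/(1 - (-2)*(3 + 3*(-18) - 1*(-18)*3)²/153) = 1/(1 - (-2)*(3 - 54 + 54)²/153) = 1/(1 - (-2)*3²/153) = 1/(1 - (-2)*9/153) = 1/(1 - 1/153*(-18)) = 1/(1 + 2/17) = 1/(19/17) = 17/19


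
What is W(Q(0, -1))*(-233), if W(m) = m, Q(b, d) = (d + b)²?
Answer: -233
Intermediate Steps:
Q(b, d) = (b + d)²
W(Q(0, -1))*(-233) = (0 - 1)²*(-233) = (-1)²*(-233) = 1*(-233) = -233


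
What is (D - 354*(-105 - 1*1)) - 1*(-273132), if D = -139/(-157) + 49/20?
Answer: 975470313/3140 ≈ 3.1066e+5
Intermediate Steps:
D = 10473/3140 (D = -139*(-1/157) + 49*(1/20) = 139/157 + 49/20 = 10473/3140 ≈ 3.3354)
(D - 354*(-105 - 1*1)) - 1*(-273132) = (10473/3140 - 354*(-105 - 1*1)) - 1*(-273132) = (10473/3140 - 354*(-105 - 1)) + 273132 = (10473/3140 - 354*(-106)) + 273132 = (10473/3140 + 37524) + 273132 = 117835833/3140 + 273132 = 975470313/3140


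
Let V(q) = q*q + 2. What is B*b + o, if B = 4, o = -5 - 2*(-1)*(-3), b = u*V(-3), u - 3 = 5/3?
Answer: 583/3 ≈ 194.33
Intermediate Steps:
V(q) = 2 + q**2 (V(q) = q**2 + 2 = 2 + q**2)
u = 14/3 (u = 3 + 5/3 = 14/3 ≈ 4.6667)
b = 154/3 (b = 14*(2 + (-3)**2)/3 = 14*(2 + 9)/3 = (14/3)*11 = 154/3 ≈ 51.333)
o = -11 (o = -5 - (-2)*(-3) = -5 - 1*6 = -5 - 6 = -11)
B*b + o = 4*(154/3) - 11 = 616/3 - 11 = 583/3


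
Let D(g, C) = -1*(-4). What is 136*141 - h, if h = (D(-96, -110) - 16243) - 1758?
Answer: 37173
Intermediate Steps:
D(g, C) = 4
h = -17997 (h = (4 - 16243) - 1758 = -16239 - 1758 = -17997)
136*141 - h = 136*141 - 1*(-17997) = 19176 + 17997 = 37173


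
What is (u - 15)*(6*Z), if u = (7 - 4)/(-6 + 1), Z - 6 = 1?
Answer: -3276/5 ≈ -655.20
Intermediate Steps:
Z = 7 (Z = 6 + 1 = 7)
u = -⅗ (u = 3/(-5) = 3*(-⅕) = -⅗ ≈ -0.60000)
(u - 15)*(6*Z) = (-⅗ - 15)*(6*7) = -78/5*42 = -3276/5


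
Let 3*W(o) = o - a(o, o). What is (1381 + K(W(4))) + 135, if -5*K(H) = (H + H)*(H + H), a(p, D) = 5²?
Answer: 7384/5 ≈ 1476.8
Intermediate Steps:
a(p, D) = 25
W(o) = -25/3 + o/3 (W(o) = (o - 1*25)/3 = (o - 25)/3 = (-25 + o)/3 = -25/3 + o/3)
K(H) = -4*H²/5 (K(H) = -(H + H)*(H + H)/5 = -2*H*2*H/5 = -4*H²/5)
(1381 + K(W(4))) + 135 = (1381 - 4*(-25/3 + (⅓)*4)²/5) + 135 = (1381 - 4*(-25/3 + 4/3)²/5) + 135 = (1381 - ⅘*(-7)²) + 135 = (1381 - ⅘*49) + 135 = (1381 - 196/5) + 135 = 6709/5 + 135 = 7384/5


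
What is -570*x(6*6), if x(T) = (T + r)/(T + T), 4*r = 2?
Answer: -6935/24 ≈ -288.96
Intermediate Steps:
r = 1/2 (r = (1/4)*2 = 1/2 ≈ 0.50000)
x(T) = (1/2 + T)/(2*T) (x(T) = (T + 1/2)/(T + T) = (1/2 + T)/((2*T)) = (1/2 + T)*(1/(2*T)) = (1/2 + T)/(2*T))
-570*x(6*6) = -285*(1 + 2*(6*6))/(2*(6*6)) = -285*(1 + 2*36)/(2*36) = -285*(1 + 72)/(2*36) = -285*73/(2*36) = -570*73/144 = -6935/24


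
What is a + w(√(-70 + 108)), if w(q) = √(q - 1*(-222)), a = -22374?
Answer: -22374 + √(222 + √38) ≈ -22359.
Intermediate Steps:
w(q) = √(222 + q) (w(q) = √(q + 222) = √(222 + q))
a + w(√(-70 + 108)) = -22374 + √(222 + √(-70 + 108)) = -22374 + √(222 + √38)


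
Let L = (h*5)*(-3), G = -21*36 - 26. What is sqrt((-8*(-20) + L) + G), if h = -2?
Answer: 4*I*sqrt(37) ≈ 24.331*I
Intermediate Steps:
G = -782 (G = -756 - 26 = -782)
L = 30 (L = -2*5*(-3) = -10*(-3) = 30)
sqrt((-8*(-20) + L) + G) = sqrt((-8*(-20) + 30) - 782) = sqrt((160 + 30) - 782) = sqrt(190 - 782) = sqrt(-592) = 4*I*sqrt(37)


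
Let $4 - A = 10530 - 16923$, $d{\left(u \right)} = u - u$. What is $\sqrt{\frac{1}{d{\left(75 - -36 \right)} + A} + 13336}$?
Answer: $\frac{\sqrt{545730584021}}{6397} \approx 115.48$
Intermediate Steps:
$d{\left(u \right)} = 0$
$A = 6397$ ($A = 4 - \left(10530 - 16923\right) = 4 - -6393 = 4 + 6393 = 6397$)
$\sqrt{\frac{1}{d{\left(75 - -36 \right)} + A} + 13336} = \sqrt{\frac{1}{0 + 6397} + 13336} = \sqrt{\frac{1}{6397} + 13336} = \sqrt{\frac{85310393}{6397}} = \frac{\sqrt{545730584021}}{6397}$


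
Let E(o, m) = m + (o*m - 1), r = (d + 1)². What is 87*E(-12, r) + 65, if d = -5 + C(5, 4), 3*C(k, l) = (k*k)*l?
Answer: -2470402/3 ≈ -8.2347e+5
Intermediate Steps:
C(k, l) = l*k²/3 (C(k, l) = ((k*k)*l)/3 = (k²*l)/3 = (l*k²)/3 = l*k²/3)
d = 85/3 (d = -5 + (⅓)*4*5² = -5 + (⅓)*4*25 = -5 + 100/3 = 85/3 ≈ 28.333)
r = 7744/9 (r = (85/3 + 1)² = (88/3)² = 7744/9 ≈ 860.44)
E(o, m) = -1 + m + m*o (E(o, m) = m + (m*o - 1) = m + (-1 + m*o) = -1 + m + m*o)
87*E(-12, r) + 65 = 87*(-1 + 7744/9 + (7744/9)*(-12)) + 65 = 87*(-1 + 7744/9 - 30976/3) + 65 = 87*(-85193/9) + 65 = -2470597/3 + 65 = -2470402/3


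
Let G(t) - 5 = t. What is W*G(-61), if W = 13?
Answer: -728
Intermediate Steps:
G(t) = 5 + t
W*G(-61) = 13*(5 - 61) = 13*(-56) = -728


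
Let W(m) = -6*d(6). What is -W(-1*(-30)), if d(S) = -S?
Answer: -36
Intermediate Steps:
W(m) = 36 (W(m) = -(-6)*6 = -6*(-6) = 36)
-W(-1*(-30)) = -1*36 = -36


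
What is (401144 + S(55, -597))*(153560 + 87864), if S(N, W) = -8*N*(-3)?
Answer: 97164468736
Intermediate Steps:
S(N, W) = 24*N
(401144 + S(55, -597))*(153560 + 87864) = (401144 + 24*55)*(153560 + 87864) = (401144 + 1320)*241424 = 402464*241424 = 97164468736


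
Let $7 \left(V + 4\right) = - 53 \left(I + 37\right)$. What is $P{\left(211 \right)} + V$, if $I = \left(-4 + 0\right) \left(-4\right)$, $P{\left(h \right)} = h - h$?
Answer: $- \frac{2837}{7} \approx -405.29$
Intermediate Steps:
$P{\left(h \right)} = 0$
$I = 16$ ($I = \left(-4\right) \left(-4\right) = 16$)
$V = - \frac{2837}{7}$ ($V = -4 + \frac{\left(-53\right) \left(16 + 37\right)}{7} = -4 + \frac{\left(-53\right) 53}{7} = -4 + \frac{1}{7} \left(-2809\right) = -4 - \frac{2809}{7} = - \frac{2837}{7} \approx -405.29$)
$P{\left(211 \right)} + V = 0 - \frac{2837}{7} = - \frac{2837}{7}$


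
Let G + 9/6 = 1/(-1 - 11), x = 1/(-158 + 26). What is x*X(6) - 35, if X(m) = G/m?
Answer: -332621/9504 ≈ -34.998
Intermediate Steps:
x = -1/132 (x = 1/(-132) = -1/132 ≈ -0.0075758)
G = -19/12 (G = -3/2 + 1/(-1 - 11) = -3/2 + 1/(-12) = -3/2 - 1/12 = -19/12 ≈ -1.5833)
X(m) = -19/(12*m)
x*X(6) - 35 = -(-19)/(1584*6) - 35 = -1/132*(-19/72) - 35 = 19/9504 - 35 = -332621/9504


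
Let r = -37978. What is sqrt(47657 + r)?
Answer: sqrt(9679) ≈ 98.382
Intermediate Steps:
sqrt(47657 + r) = sqrt(47657 - 37978) = sqrt(9679)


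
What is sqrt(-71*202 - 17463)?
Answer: I*sqrt(31805) ≈ 178.34*I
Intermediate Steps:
sqrt(-71*202 - 17463) = sqrt(-14342 - 17463) = sqrt(-31805) = I*sqrt(31805)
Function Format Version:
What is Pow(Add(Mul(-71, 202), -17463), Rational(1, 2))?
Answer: Mul(I, Pow(31805, Rational(1, 2))) ≈ Mul(178.34, I)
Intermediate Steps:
Pow(Add(Mul(-71, 202), -17463), Rational(1, 2)) = Pow(Add(-14342, -17463), Rational(1, 2)) = Pow(-31805, Rational(1, 2)) = Mul(I, Pow(31805, Rational(1, 2)))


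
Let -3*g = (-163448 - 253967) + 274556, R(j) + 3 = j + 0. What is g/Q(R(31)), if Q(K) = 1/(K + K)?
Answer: 8000104/3 ≈ 2.6667e+6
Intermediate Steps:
R(j) = -3 + j (R(j) = -3 + (j + 0) = -3 + j)
g = 142859/3 (g = -((-163448 - 253967) + 274556)/3 = -(-417415 + 274556)/3 = -⅓*(-142859) = 142859/3 ≈ 47620.)
Q(K) = 1/(2*K)
g/Q(R(31)) = 142859/(3*((1/(2*(-3 + 31))))) = 142859/(3*(((½)/28))) = 142859/(3*(((½)*(1/28)))) = 142859/(3*(1/56)) = (142859/3)*56 = 8000104/3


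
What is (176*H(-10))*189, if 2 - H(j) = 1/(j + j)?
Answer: 340956/5 ≈ 68191.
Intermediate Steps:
H(j) = 2 - 1/(2*j) (H(j) = 2 - 1/(j + j) = 2 - 1/(2*j))
(176*H(-10))*189 = (176*(2 - ½/(-10)))*189 = (176*(2 - ½*(-⅒)))*189 = (176*(2 + 1/20))*189 = (176*(41/20))*189 = (1804/5)*189 = 340956/5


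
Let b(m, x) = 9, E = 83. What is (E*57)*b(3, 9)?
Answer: 42579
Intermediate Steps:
(E*57)*b(3, 9) = (83*57)*9 = 4731*9 = 42579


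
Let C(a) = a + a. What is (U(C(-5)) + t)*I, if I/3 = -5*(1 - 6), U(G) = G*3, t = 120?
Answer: 6750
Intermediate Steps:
C(a) = 2*a
U(G) = 3*G
I = 75 (I = 3*(-5*(1 - 6)) = 3*(-5*(-5)) = 3*25 = 75)
(U(C(-5)) + t)*I = (3*(2*(-5)) + 120)*75 = (3*(-10) + 120)*75 = (-30 + 120)*75 = 90*75 = 6750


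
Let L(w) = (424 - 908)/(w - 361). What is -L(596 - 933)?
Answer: -242/349 ≈ -0.69341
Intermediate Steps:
L(w) = -484/(-361 + w)
-L(596 - 933) = -(-484)/(-361 + (596 - 933)) = -(-484)/(-361 - 337) = -(-484)/(-698) = -(-484)*(-1)/698 = -1*242/349 = -242/349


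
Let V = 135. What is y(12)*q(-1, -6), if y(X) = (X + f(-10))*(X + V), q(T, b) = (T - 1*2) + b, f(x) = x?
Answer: -2646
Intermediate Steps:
q(T, b) = -2 + T + b (q(T, b) = (T - 2) + b = (-2 + T) + b = -2 + T + b)
y(X) = (-10 + X)*(135 + X) (y(X) = (X - 10)*(X + 135) = (-10 + X)*(135 + X))
y(12)*q(-1, -6) = (-1350 + 12² + 125*12)*(-2 - 1 - 6) = (-1350 + 144 + 1500)*(-9) = 294*(-9) = -2646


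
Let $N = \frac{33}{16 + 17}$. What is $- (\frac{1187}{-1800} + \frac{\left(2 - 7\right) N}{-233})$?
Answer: $\frac{267571}{419400} \approx 0.63799$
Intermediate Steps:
$N = 1$ ($N = \frac{33}{33} = 33 \cdot \frac{1}{33} = 1$)
$- (\frac{1187}{-1800} + \frac{\left(2 - 7\right) N}{-233}) = - (\frac{1187}{-1800} + \frac{\left(2 - 7\right) 1}{-233}) = - (1187 \left(- \frac{1}{1800}\right) + \left(-5\right) 1 \left(- \frac{1}{233}\right)) = - (- \frac{1187}{1800} - - \frac{5}{233}) = - (- \frac{1187}{1800} + \frac{5}{233}) = \left(-1\right) \left(- \frac{267571}{419400}\right) = \frac{267571}{419400}$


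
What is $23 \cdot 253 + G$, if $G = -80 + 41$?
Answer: $5780$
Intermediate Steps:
$G = -39$
$23 \cdot 253 + G = 23 \cdot 253 - 39 = 5819 - 39 = 5780$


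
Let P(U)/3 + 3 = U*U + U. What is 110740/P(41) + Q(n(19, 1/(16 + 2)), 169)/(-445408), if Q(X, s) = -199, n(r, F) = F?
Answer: 49325508163/2296969056 ≈ 21.474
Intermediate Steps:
P(U) = -9 + 3*U + 3*U**2 (P(U) = -9 + 3*(U*U + U) = -9 + 3*(U**2 + U) = -9 + 3*(U + U**2) = -9 + (3*U + 3*U**2) = -9 + 3*U + 3*U**2)
110740/P(41) + Q(n(19, 1/(16 + 2)), 169)/(-445408) = 110740/(-9 + 3*41 + 3*41**2) - 199/(-445408) = 110740/(-9 + 123 + 3*1681) - 199*(-1/445408) = 110740/(-9 + 123 + 5043) + 199/445408 = 110740/5157 + 199/445408 = 49325508163/2296969056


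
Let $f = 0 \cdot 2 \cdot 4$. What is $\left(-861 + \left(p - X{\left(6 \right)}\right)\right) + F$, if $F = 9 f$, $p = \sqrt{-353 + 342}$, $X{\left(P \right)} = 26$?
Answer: $-887 + i \sqrt{11} \approx -887.0 + 3.3166 i$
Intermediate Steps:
$f = 0$ ($f = 0 \cdot 4 = 0$)
$p = i \sqrt{11}$ ($p = \sqrt{-11} = i \sqrt{11} \approx 3.3166 i$)
$F = 0$ ($F = 9 \cdot 0 = 0$)
$\left(-861 + \left(p - X{\left(6 \right)}\right)\right) + F = \left(-861 + \left(i \sqrt{11} - 26\right)\right) + 0 = \left(-861 - \left(26 - i \sqrt{11}\right)\right) + 0 = \left(-887 + i \sqrt{11}\right) + 0 = -887 + i \sqrt{11}$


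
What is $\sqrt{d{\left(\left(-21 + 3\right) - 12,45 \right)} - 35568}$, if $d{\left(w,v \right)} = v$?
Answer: $3 i \sqrt{3947} \approx 188.48 i$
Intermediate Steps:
$\sqrt{d{\left(\left(-21 + 3\right) - 12,45 \right)} - 35568} = \sqrt{45 - 35568} = \sqrt{-35523} = 3 i \sqrt{3947}$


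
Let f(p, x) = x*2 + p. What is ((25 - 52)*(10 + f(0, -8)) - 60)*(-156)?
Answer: -15912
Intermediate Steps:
f(p, x) = p + 2*x (f(p, x) = 2*x + p = p + 2*x)
((25 - 52)*(10 + f(0, -8)) - 60)*(-156) = ((25 - 52)*(10 + (0 + 2*(-8))) - 60)*(-156) = (-27*(10 + (0 - 16)) - 60)*(-156) = (-27*(10 - 16) - 60)*(-156) = (-27*(-6) - 60)*(-156) = (162 - 60)*(-156) = 102*(-156) = -15912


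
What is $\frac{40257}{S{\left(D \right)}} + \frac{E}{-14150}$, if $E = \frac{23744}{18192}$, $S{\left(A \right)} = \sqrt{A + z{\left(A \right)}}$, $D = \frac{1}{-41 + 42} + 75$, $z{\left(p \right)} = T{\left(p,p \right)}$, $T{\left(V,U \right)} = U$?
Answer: $- \frac{742}{8044275} + \frac{40257 \sqrt{38}}{76} \approx 3265.3$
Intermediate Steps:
$z{\left(p \right)} = p$
$D = 76$ ($D = 1^{-1} + 75 = 1 + 75 = 76$)
$S{\left(A \right)} = \sqrt{2} \sqrt{A}$ ($S{\left(A \right)} = \sqrt{A + A} = \sqrt{2 A} = \sqrt{2} \sqrt{A}$)
$E = \frac{1484}{1137}$ ($E = 23744 \cdot \frac{1}{18192} = \frac{1484}{1137} \approx 1.3052$)
$\frac{40257}{S{\left(D \right)}} + \frac{E}{-14150} = \frac{40257}{\sqrt{2} \sqrt{76}} + \frac{1484}{1137 \left(-14150\right)} = \frac{40257}{\sqrt{2} \cdot 2 \sqrt{19}} + \frac{1484}{1137} \left(- \frac{1}{14150}\right) = \frac{40257}{2 \sqrt{38}} - \frac{742}{8044275} = 40257 \frac{\sqrt{38}}{76} - \frac{742}{8044275} = \frac{40257 \sqrt{38}}{76} - \frac{742}{8044275} = - \frac{742}{8044275} + \frac{40257 \sqrt{38}}{76}$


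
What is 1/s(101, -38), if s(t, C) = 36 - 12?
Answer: 1/24 ≈ 0.041667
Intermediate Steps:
s(t, C) = 24
1/s(101, -38) = 1/24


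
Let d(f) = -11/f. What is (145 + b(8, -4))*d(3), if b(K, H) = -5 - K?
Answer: -484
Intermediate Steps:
(145 + b(8, -4))*d(3) = (145 + (-5 - 1*8))*(-11/3) = (145 + (-5 - 8))*(-11*1/3) = (145 - 13)*(-11/3) = 132*(-11/3) = -484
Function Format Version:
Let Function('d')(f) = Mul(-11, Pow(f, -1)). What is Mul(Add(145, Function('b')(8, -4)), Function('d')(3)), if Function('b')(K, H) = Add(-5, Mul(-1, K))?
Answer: -484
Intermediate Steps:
Mul(Add(145, Function('b')(8, -4)), Function('d')(3)) = Mul(Add(145, Add(-5, Mul(-1, 8))), Mul(-11, Pow(3, -1))) = Mul(Add(145, Add(-5, -8)), Mul(-11, Rational(1, 3))) = Mul(Add(145, -13), Rational(-11, 3)) = Mul(132, Rational(-11, 3)) = -484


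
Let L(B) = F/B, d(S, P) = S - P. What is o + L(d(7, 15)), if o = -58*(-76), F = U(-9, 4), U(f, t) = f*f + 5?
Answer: 17589/4 ≈ 4397.3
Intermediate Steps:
U(f, t) = 5 + f**2 (U(f, t) = f**2 + 5 = 5 + f**2)
F = 86 (F = 5 + (-9)**2 = 5 + 81 = 86)
L(B) = 86/B
o = 4408
o + L(d(7, 15)) = 4408 + 86/(7 - 1*15) = 4408 + 86/(7 - 15) = 4408 + 86/(-8) = 4408 + 86*(-1/8) = 4408 - 43/4 = 17589/4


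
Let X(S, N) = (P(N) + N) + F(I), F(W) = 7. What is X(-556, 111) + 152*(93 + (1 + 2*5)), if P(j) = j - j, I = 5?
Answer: 15926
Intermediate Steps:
P(j) = 0
X(S, N) = 7 + N (X(S, N) = (0 + N) + 7 = N + 7 = 7 + N)
X(-556, 111) + 152*(93 + (1 + 2*5)) = (7 + 111) + 152*(93 + (1 + 2*5)) = 118 + 152*(93 + (1 + 10)) = 118 + 152*(93 + 11) = 118 + 152*104 = 118 + 15808 = 15926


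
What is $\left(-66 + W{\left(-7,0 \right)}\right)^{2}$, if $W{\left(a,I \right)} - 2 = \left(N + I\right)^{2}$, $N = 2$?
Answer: $3600$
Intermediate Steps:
$W{\left(a,I \right)} = 2 + \left(2 + I\right)^{2}$
$\left(-66 + W{\left(-7,0 \right)}\right)^{2} = \left(-66 + \left(2 + \left(2 + 0\right)^{2}\right)\right)^{2} = \left(-66 + \left(2 + 2^{2}\right)\right)^{2} = \left(-66 + \left(2 + 4\right)\right)^{2} = \left(-66 + 6\right)^{2} = \left(-60\right)^{2} = 3600$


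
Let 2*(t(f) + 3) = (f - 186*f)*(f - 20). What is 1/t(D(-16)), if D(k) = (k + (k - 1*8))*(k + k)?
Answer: -1/149184003 ≈ -6.7031e-9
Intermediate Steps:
D(k) = 2*k*(-8 + 2*k) (D(k) = (k + (k - 8))*(2*k) = (k + (-8 + k))*(2*k) = (-8 + 2*k)*(2*k) = 2*k*(-8 + 2*k))
t(f) = -3 - 185*f*(-20 + f)/2 (t(f) = -3 + ((f - 186*f)*(f - 20))/2 = -3 + ((-185*f)*(-20 + f))/2 = -3 + (-185*f*(-20 + f))/2 = -3 - 185*f*(-20 + f)/2)
1/t(D(-16)) = 1/(-3 + 1850*(4*(-16)*(-4 - 16)) - 185*4096*(-4 - 16)**2/2) = 1/(-3 + 1850*(4*(-16)*(-20)) - 185*(4*(-16)*(-20))**2/2) = 1/(-3 + 1850*1280 - 185/2*1280**2) = 1/(-3 + 2368000 - 185/2*1638400) = 1/(-3 + 2368000 - 151552000) = 1/(-149184003) = -1/149184003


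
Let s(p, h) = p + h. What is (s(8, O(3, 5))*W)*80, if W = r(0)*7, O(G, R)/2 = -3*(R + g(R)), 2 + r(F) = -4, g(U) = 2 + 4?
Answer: 194880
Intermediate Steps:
g(U) = 6
r(F) = -6 (r(F) = -2 - 4 = -6)
O(G, R) = -36 - 6*R (O(G, R) = 2*(-3*(R + 6)) = 2*(-3*(6 + R)) = 2*(-18 - 3*R) = -36 - 6*R)
s(p, h) = h + p
W = -42 (W = -6*7 = -42)
(s(8, O(3, 5))*W)*80 = (((-36 - 6*5) + 8)*(-42))*80 = (((-36 - 30) + 8)*(-42))*80 = ((-66 + 8)*(-42))*80 = -58*(-42)*80 = 2436*80 = 194880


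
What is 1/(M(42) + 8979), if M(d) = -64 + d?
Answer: 1/8957 ≈ 0.00011164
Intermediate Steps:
1/(M(42) + 8979) = 1/((-64 + 42) + 8979) = 1/(-22 + 8979) = 1/8957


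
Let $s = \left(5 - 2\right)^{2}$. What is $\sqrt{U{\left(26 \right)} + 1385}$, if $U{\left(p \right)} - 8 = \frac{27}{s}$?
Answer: $2 \sqrt{349} \approx 37.363$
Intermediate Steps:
$s = 9$ ($s = 3^{2} = 9$)
$U{\left(p \right)} = 11$ ($U{\left(p \right)} = 8 + \frac{27}{9} = 8 + 27 \cdot \frac{1}{9} = 8 + 3 = 11$)
$\sqrt{U{\left(26 \right)} + 1385} = \sqrt{11 + 1385} = \sqrt{1396} = 2 \sqrt{349}$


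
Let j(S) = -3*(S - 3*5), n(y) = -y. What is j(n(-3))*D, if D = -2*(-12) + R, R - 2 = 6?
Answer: 1152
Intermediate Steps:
R = 8 (R = 2 + 6 = 8)
j(S) = 45 - 3*S (j(S) = -3*(S - 15) = -3*(-15 + S) = 45 - 3*S)
D = 32 (D = -2*(-12) + 8 = 24 + 8 = 32)
j(n(-3))*D = (45 - (-3)*(-3))*32 = (45 - 3*3)*32 = (45 - 9)*32 = 36*32 = 1152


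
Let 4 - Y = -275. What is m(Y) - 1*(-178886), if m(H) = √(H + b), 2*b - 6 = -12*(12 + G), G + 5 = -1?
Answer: 178886 + √246 ≈ 1.7890e+5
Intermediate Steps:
G = -6 (G = -5 - 1 = -6)
b = -33 (b = 3 + (-12*(12 - 6))/2 = 3 + (-12*6)/2 = 3 + (½)*(-72) = 3 - 36 = -33)
Y = 279 (Y = 4 - 1*(-275) = 4 + 275 = 279)
m(H) = √(-33 + H) (m(H) = √(H - 33) = √(-33 + H))
m(Y) - 1*(-178886) = √(-33 + 279) - 1*(-178886) = √246 + 178886 = 178886 + √246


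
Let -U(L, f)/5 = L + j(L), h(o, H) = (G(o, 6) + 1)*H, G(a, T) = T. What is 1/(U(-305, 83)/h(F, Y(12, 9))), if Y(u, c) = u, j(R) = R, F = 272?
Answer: 42/1525 ≈ 0.027541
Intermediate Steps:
h(o, H) = 7*H (h(o, H) = (6 + 1)*H = 7*H)
U(L, f) = -10*L (U(L, f) = -5*(L + L) = -10*L)
1/(U(-305, 83)/h(F, Y(12, 9))) = 1/((-10*(-305))/((7*12))) = 1/(3050/84) = 1/(3050*(1/84)) = 1/(1525/42) = 42/1525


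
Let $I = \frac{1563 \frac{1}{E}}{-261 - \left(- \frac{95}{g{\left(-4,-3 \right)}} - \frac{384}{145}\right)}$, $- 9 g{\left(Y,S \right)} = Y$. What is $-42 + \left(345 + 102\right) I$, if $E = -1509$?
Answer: $- \frac{137144678}{4337369} \approx -31.619$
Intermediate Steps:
$g{\left(Y,S \right)} = - \frac{Y}{9}$
$I = \frac{302180}{13012107}$ ($I = \frac{1563 \frac{1}{-1509}}{-261 - \left(- \frac{95}{\left(- \frac{1}{9}\right) \left(-4\right)} - \frac{384}{145}\right)} = \frac{1563 \left(- \frac{1}{1509}\right)}{-261 - \left(- \frac{95}{\frac{4}{9}} - \frac{384}{145}\right)} = - \frac{521}{503 \left(-261 - \left(\left(-95\right) \frac{9}{4} - \frac{384}{145}\right)\right)} = - \frac{521}{503 \left(-261 - \left(- \frac{855}{4} - \frac{384}{145}\right)\right)} = - \frac{521}{503 \left(-261 - - \frac{125511}{580}\right)} = - \frac{521}{503 \left(-261 + \frac{125511}{580}\right)} = - \frac{521}{503 \left(- \frac{25869}{580}\right)} = \left(- \frac{521}{503}\right) \left(- \frac{580}{25869}\right) = \frac{302180}{13012107} \approx 0.023223$)
$-42 + \left(345 + 102\right) I = -42 + \left(345 + 102\right) \frac{302180}{13012107} = -42 + 447 \cdot \frac{302180}{13012107} = -42 + \frac{45024820}{4337369} = - \frac{137144678}{4337369}$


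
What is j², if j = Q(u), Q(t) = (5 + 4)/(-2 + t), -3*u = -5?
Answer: 729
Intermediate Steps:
u = 5/3 (u = -⅓*(-5) = 5/3 ≈ 1.6667)
Q(t) = 9/(-2 + t)
j = -27 (j = 9/(-2 + 5/3) = 9/(-⅓) = 9*(-3) = -27)
j² = (-27)² = 729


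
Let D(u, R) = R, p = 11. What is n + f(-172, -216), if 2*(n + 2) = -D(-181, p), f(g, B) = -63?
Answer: -141/2 ≈ -70.500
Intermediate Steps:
n = -15/2 (n = -2 + (-1*11)/2 = -2 + (1/2)*(-11) = -2 - 11/2 = -15/2 ≈ -7.5000)
n + f(-172, -216) = -15/2 - 63 = -141/2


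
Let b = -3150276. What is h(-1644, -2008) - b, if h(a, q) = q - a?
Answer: 3149912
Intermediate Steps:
h(-1644, -2008) - b = (-2008 - 1*(-1644)) - 1*(-3150276) = (-2008 + 1644) + 3150276 = -364 + 3150276 = 3149912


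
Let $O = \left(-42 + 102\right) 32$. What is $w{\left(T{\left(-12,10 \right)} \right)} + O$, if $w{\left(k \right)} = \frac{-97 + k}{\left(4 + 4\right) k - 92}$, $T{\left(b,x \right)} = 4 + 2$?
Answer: $\frac{84571}{44} \approx 1922.1$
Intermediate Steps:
$T{\left(b,x \right)} = 6$
$O = 1920$ ($O = 60 \cdot 32 = 1920$)
$w{\left(k \right)} = \frac{-97 + k}{-92 + 8 k}$ ($w{\left(k \right)} = \frac{-97 + k}{8 k - 92} = \frac{-97 + k}{-92 + 8 k}$)
$w{\left(T{\left(-12,10 \right)} \right)} + O = \frac{-97 + 6}{4 \left(-23 + 2 \cdot 6\right)} + 1920 = \frac{1}{4} \frac{1}{-23 + 12} \left(-91\right) + 1920 = \frac{1}{4} \frac{1}{-11} \left(-91\right) + 1920 = \frac{1}{4} \left(- \frac{1}{11}\right) \left(-91\right) + 1920 = \frac{91}{44} + 1920 = \frac{84571}{44}$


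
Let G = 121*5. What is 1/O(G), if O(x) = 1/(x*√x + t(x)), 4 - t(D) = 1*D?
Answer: -601 + 6655*√5 ≈ 14280.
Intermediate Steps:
G = 605
t(D) = 4 - D
O(x) = 1/(4 + x^(3/2) - x) (O(x) = 1/(x*√x + (4 - x)) = 1/(x^(3/2) + (4 - x)) = 1/(4 + x^(3/2) - x))
1/O(G) = 1/(1/(4 + 605^(3/2) - 1*605)) = 1/(1/(4 + 6655*√5 - 605)) = 1/(1/(-601 + 6655*√5)) = -601 + 6655*√5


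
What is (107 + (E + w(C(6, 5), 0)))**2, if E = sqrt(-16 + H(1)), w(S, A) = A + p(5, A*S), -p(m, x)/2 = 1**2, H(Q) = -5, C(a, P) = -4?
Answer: (105 + I*sqrt(21))**2 ≈ 11004.0 + 962.34*I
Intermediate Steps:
p(m, x) = -2 (p(m, x) = -2*1**2 = -2*1 = -2)
w(S, A) = -2 + A (w(S, A) = A - 2 = -2 + A)
E = I*sqrt(21) (E = sqrt(-16 - 5) = sqrt(-21) = I*sqrt(21) ≈ 4.5826*I)
(107 + (E + w(C(6, 5), 0)))**2 = (107 + (I*sqrt(21) + (-2 + 0)))**2 = (107 + (I*sqrt(21) - 2))**2 = (107 + (-2 + I*sqrt(21)))**2 = (105 + I*sqrt(21))**2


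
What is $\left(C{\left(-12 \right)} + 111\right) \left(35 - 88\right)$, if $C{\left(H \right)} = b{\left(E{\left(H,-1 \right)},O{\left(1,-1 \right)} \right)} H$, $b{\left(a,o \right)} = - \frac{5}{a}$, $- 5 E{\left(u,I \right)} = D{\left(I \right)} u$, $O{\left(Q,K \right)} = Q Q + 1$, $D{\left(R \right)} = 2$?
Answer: $- \frac{13091}{2} \approx -6545.5$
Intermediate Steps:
$O{\left(Q,K \right)} = 1 + Q^{2}$ ($O{\left(Q,K \right)} = Q^{2} + 1 = 1 + Q^{2}$)
$E{\left(u,I \right)} = - \frac{2 u}{5}$
$C{\left(H \right)} = \frac{25}{2}$ ($C{\left(H \right)} = - \frac{5}{\left(- \frac{2}{5}\right) H} H = - 5 \left(- \frac{5}{2 H}\right) H = \frac{25}{2 H} H = \frac{25}{2}$)
$\left(C{\left(-12 \right)} + 111\right) \left(35 - 88\right) = \left(\frac{25}{2} + 111\right) \left(35 - 88\right) = \frac{247}{2} \left(-53\right) = - \frac{13091}{2}$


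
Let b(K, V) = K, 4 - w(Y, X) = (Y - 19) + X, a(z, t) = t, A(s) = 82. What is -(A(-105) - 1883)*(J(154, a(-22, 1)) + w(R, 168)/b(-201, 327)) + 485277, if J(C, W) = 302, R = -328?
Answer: 68845132/67 ≈ 1.0275e+6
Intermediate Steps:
w(Y, X) = 23 - X - Y (w(Y, X) = 4 - ((Y - 19) + X) = 4 - ((-19 + Y) + X) = 4 - (-19 + X + Y) = 4 + (19 - X - Y) = 23 - X - Y)
-(A(-105) - 1883)*(J(154, a(-22, 1)) + w(R, 168)/b(-201, 327)) + 485277 = -(82 - 1883)*(302 + (23 - 1*168 - 1*(-328))/(-201)) + 485277 = -(-1801)*(302 + (23 - 168 + 328)*(-1/201)) + 485277 = -(-1801)*(302 + 183*(-1/201)) + 485277 = -(-1801)*(302 - 61/67) + 485277 = -(-1801)*20173/67 + 485277 = -1*(-36331573/67) + 485277 = 36331573/67 + 485277 = 68845132/67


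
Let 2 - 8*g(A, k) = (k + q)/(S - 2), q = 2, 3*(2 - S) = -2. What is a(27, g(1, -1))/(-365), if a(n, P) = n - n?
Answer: 0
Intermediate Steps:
S = 8/3 (S = 2 - ⅓*(-2) = 2 + ⅔ = 8/3 ≈ 2.6667)
g(A, k) = -⅛ - 3*k/16 (g(A, k) = ¼ - (k + 2)/(8*(8/3 - 2)) = ¼ - (2 + k)/(8*⅔) = ¼ - (2 + k)*3/(8*2) = ¼ - (3 + 3*k/2)/8 = ¼ + (-3/8 - 3*k/16) = -⅛ - 3*k/16)
a(n, P) = 0
a(27, g(1, -1))/(-365) = 0/(-365) = 0*(-1/365) = 0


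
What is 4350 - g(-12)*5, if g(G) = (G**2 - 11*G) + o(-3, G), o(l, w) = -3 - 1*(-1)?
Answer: 2980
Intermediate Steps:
o(l, w) = -2 (o(l, w) = -3 + 1 = -2)
g(G) = -2 + G**2 - 11*G (g(G) = (G**2 - 11*G) - 2 = -2 + G**2 - 11*G)
4350 - g(-12)*5 = 4350 - (-2 + (-12)**2 - 11*(-12))*5 = 4350 - (-2 + 144 + 132)*5 = 4350 - 274*5 = 4350 - 1*1370 = 4350 - 1370 = 2980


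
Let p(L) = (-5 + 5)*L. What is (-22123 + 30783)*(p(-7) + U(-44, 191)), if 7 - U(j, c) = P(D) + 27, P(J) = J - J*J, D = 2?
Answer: -155880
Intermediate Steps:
p(L) = 0 (p(L) = 0*L = 0)
P(J) = J - J²
U(j, c) = -18 (U(j, c) = 7 - (2*(1 - 1*2) + 27) = 7 - (2*(1 - 2) + 27) = 7 - (2*(-1) + 27) = 7 - (-2 + 27) = 7 - 1*25 = 7 - 25 = -18)
(-22123 + 30783)*(p(-7) + U(-44, 191)) = (-22123 + 30783)*(0 - 18) = 8660*(-18) = -155880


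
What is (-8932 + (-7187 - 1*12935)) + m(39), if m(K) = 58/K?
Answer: -1133048/39 ≈ -29053.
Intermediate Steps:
(-8932 + (-7187 - 1*12935)) + m(39) = (-8932 + (-7187 - 1*12935)) + 58/39 = (-8932 + (-7187 - 12935)) + 58*(1/39) = (-8932 - 20122) + 58/39 = -29054 + 58/39 = -1133048/39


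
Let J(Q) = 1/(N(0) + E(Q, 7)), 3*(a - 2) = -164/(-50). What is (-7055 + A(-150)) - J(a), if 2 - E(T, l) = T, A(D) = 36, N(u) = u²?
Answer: -575483/82 ≈ -7018.1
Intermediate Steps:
E(T, l) = 2 - T
a = 232/75 (a = 2 + (-164/(-50))/3 = 2 + (-164*(-1/50))/3 = 2 + (⅓)*(82/25) = 2 + 82/75 = 232/75 ≈ 3.0933)
J(Q) = 1/(2 - Q) (J(Q) = 1/(0² + (2 - Q)) = 1/(0 + (2 - Q)) = 1/(2 - Q))
(-7055 + A(-150)) - J(a) = (-7055 + 36) - (-1)/(-2 + 232/75) = -7019 - (-1)/82/75 = -7019 - (-1)*75/82 = -7019 - 1*(-75/82) = -7019 + 75/82 = -575483/82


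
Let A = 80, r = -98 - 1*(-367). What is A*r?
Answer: 21520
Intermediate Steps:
r = 269 (r = -98 + 367 = 269)
A*r = 80*269 = 21520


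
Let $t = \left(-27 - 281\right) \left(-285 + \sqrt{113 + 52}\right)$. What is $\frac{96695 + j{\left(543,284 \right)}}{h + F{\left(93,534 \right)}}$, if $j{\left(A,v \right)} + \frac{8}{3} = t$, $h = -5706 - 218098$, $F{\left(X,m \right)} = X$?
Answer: $- \frac{553417}{671133} + \frac{308 \sqrt{165}}{223711} \approx -0.80692$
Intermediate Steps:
$t = 87780 - 308 \sqrt{165}$ ($t = - 308 \left(-285 + \sqrt{165}\right) = 87780 - 308 \sqrt{165} \approx 83824.0$)
$h = -223804$
$j{\left(A,v \right)} = \frac{263332}{3} - 308 \sqrt{165}$ ($j{\left(A,v \right)} = - \frac{8}{3} + \left(87780 - 308 \sqrt{165}\right) = \frac{263332}{3} - 308 \sqrt{165}$)
$\frac{96695 + j{\left(543,284 \right)}}{h + F{\left(93,534 \right)}} = \frac{96695 + \left(\frac{263332}{3} - 308 \sqrt{165}\right)}{-223804 + 93} = \frac{\frac{553417}{3} - 308 \sqrt{165}}{-223711} = \left(\frac{553417}{3} - 308 \sqrt{165}\right) \left(- \frac{1}{223711}\right) = - \frac{553417}{671133} + \frac{308 \sqrt{165}}{223711}$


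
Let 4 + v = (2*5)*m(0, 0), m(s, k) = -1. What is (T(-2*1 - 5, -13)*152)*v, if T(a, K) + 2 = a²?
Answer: -100016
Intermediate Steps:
T(a, K) = -2 + a²
v = -14 (v = -4 + (2*5)*(-1) = -4 + 10*(-1) = -4 - 10 = -14)
(T(-2*1 - 5, -13)*152)*v = ((-2 + (-2*1 - 5)²)*152)*(-14) = ((-2 + (-2 - 5)²)*152)*(-14) = ((-2 + (-7)²)*152)*(-14) = ((-2 + 49)*152)*(-14) = (47*152)*(-14) = 7144*(-14) = -100016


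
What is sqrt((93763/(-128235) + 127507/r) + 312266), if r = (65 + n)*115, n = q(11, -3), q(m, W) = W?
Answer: sqrt(10442410399495318670610)/182863110 ≈ 558.82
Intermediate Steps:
n = -3
r = 7130 (r = (65 - 3)*115 = 62*115 = 7130)
sqrt((93763/(-128235) + 127507/r) + 312266) = sqrt((93763/(-128235) + 127507/7130) + 312266) = sqrt((93763*(-1/128235) + 127507*(1/7130)) + 312266) = sqrt((-93763/128235 + 127507/7130) + 312266) = sqrt(3136465991/182863110 + 312266) = sqrt(57105068373251/182863110) = sqrt(10442410399495318670610)/182863110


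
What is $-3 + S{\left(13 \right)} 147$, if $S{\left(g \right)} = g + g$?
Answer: $3819$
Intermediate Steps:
$S{\left(g \right)} = 2 g$
$-3 + S{\left(13 \right)} 147 = -3 + 2 \cdot 13 \cdot 147 = -3 + 26 \cdot 147 = -3 + 3822 = 3819$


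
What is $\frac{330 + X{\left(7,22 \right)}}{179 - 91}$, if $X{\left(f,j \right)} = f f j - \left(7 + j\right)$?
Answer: $\frac{1379}{88} \approx 15.67$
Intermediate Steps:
$X{\left(f,j \right)} = -7 - j + j f^{2}$ ($X{\left(f,j \right)} = f^{2} j - \left(7 + j\right) = j f^{2} - \left(7 + j\right) = -7 - j + j f^{2}$)
$\frac{330 + X{\left(7,22 \right)}}{179 - 91} = \frac{330 - \left(29 - 1078\right)}{179 - 91} = \frac{330 - -1049}{88} = \left(330 - -1049\right) \frac{1}{88} = \left(330 + 1049\right) \frac{1}{88} = 1379 \cdot \frac{1}{88} = \frac{1379}{88}$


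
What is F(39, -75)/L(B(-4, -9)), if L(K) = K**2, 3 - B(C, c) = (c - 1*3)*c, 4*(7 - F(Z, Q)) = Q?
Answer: 103/44100 ≈ 0.0023356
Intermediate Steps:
F(Z, Q) = 7 - Q/4
B(C, c) = 3 - c*(-3 + c) (B(C, c) = 3 - (c - 1*3)*c = 3 - (c - 3)*c = 3 - (-3 + c)*c = 3 - c*(-3 + c))
F(39, -75)/L(B(-4, -9)) = (7 - 1/4*(-75))/((3 - 1*(-9)**2 + 3*(-9))**2) = (7 + 75/4)/((3 - 1*81 - 27)**2) = 103/(4*((3 - 81 - 27)**2)) = 103/(4*((-105)**2)) = (103/4)/11025 = (103/4)*(1/11025) = 103/44100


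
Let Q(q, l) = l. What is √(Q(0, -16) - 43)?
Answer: I*√59 ≈ 7.6811*I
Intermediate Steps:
√(Q(0, -16) - 43) = √(-16 - 43) = √(-59) = I*√59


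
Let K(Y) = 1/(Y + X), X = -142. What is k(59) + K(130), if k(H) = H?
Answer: 707/12 ≈ 58.917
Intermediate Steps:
K(Y) = 1/(-142 + Y) (K(Y) = 1/(Y - 142) = 1/(-142 + Y))
k(59) + K(130) = 59 + 1/(-142 + 130) = 59 + 1/(-12) = 59 - 1/12 = 707/12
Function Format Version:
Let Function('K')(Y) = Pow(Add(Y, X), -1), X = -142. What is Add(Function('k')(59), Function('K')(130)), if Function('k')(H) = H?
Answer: Rational(707, 12) ≈ 58.917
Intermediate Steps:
Function('K')(Y) = Pow(Add(-142, Y), -1) (Function('K')(Y) = Pow(Add(Y, -142), -1) = Pow(Add(-142, Y), -1))
Add(Function('k')(59), Function('K')(130)) = Add(59, Pow(Add(-142, 130), -1)) = Add(59, Pow(-12, -1)) = Add(59, Rational(-1, 12)) = Rational(707, 12)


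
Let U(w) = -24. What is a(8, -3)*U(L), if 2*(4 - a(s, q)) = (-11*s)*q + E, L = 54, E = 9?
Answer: 3180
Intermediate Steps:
a(s, q) = -½ + 11*q*s/2 (a(s, q) = 4 - ((-11*s)*q + 9)/2 = 4 - (-11*q*s + 9)/2 = 4 - (9 - 11*q*s)/2 = 4 + (-9/2 + 11*q*s/2) = -½ + 11*q*s/2)
a(8, -3)*U(L) = (-½ + (11/2)*(-3)*8)*(-24) = (-½ - 132)*(-24) = -265/2*(-24) = 3180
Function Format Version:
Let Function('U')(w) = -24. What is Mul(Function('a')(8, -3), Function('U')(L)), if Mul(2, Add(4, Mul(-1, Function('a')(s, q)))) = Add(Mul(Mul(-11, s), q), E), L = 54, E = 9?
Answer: 3180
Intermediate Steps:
Function('a')(s, q) = Add(Rational(-1, 2), Mul(Rational(11, 2), q, s)) (Function('a')(s, q) = Add(4, Mul(Rational(-1, 2), Add(Mul(Mul(-11, s), q), 9))) = Add(4, Mul(Rational(-1, 2), Add(Mul(-11, q, s), 9))) = Add(4, Mul(Rational(-1, 2), Add(9, Mul(-11, q, s)))) = Add(4, Add(Rational(-9, 2), Mul(Rational(11, 2), q, s))) = Add(Rational(-1, 2), Mul(Rational(11, 2), q, s)))
Mul(Function('a')(8, -3), Function('U')(L)) = Mul(Add(Rational(-1, 2), Mul(Rational(11, 2), -3, 8)), -24) = Mul(Add(Rational(-1, 2), -132), -24) = Mul(Rational(-265, 2), -24) = 3180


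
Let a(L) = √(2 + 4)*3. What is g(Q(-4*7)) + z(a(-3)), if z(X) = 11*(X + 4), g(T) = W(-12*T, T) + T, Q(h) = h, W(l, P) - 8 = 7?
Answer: 31 + 33*√6 ≈ 111.83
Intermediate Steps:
W(l, P) = 15 (W(l, P) = 8 + 7 = 15)
a(L) = 3*√6 (a(L) = √6*3 = 3*√6)
g(T) = 15 + T
z(X) = 44 + 11*X (z(X) = 11*(4 + X) = 44 + 11*X)
g(Q(-4*7)) + z(a(-3)) = (15 - 4*7) + (44 + 11*(3*√6)) = (15 - 28) + (44 + 33*√6) = -13 + (44 + 33*√6) = 31 + 33*√6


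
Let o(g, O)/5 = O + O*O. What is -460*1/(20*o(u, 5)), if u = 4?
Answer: -23/150 ≈ -0.15333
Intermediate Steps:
o(g, O) = 5*O + 5*O² (o(g, O) = 5*(O + O*O) = 5*(O + O²) = 5*O + 5*O²)
-460*1/(20*o(u, 5)) = -460*1/(500*(1 + 5)) = -460/(20*(5*5*6)) = -460/(20*150) = -460/3000 = -460*1/3000 = -23/150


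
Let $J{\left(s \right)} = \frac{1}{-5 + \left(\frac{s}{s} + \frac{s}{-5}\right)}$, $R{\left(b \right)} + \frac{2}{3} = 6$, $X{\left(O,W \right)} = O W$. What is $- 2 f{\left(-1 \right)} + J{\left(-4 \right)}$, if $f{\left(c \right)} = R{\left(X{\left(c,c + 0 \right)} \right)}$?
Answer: $- \frac{527}{48} \approx -10.979$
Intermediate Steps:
$R{\left(b \right)} = \frac{16}{3}$ ($R{\left(b \right)} = - \frac{2}{3} + 6 = \frac{16}{3}$)
$f{\left(c \right)} = \frac{16}{3}$
$J{\left(s \right)} = \frac{1}{-4 - \frac{s}{5}}$ ($J{\left(s \right)} = \frac{1}{-5 + \left(1 + s \left(- \frac{1}{5}\right)\right)} = \frac{1}{-5 - \left(-1 + \frac{s}{5}\right)} = \frac{1}{-4 - \frac{s}{5}}$)
$- 2 f{\left(-1 \right)} + J{\left(-4 \right)} = \left(-2\right) \frac{16}{3} - \frac{5}{20 - 4} = - \frac{32}{3} - \frac{5}{16} = - \frac{527}{48}$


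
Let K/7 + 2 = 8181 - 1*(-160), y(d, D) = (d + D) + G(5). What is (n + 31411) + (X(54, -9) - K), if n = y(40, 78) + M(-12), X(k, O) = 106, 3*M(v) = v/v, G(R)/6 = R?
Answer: -80123/3 ≈ -26708.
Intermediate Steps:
G(R) = 6*R
M(v) = ⅓ (M(v) = (v/v)/3 = (⅓)*1 = ⅓)
y(d, D) = 30 + D + d (y(d, D) = (d + D) + 6*5 = (D + d) + 30 = 30 + D + d)
K = 58373 (K = -14 + 7*(8181 - 1*(-160)) = -14 + 7*(8181 + 160) = -14 + 7*8341 = -14 + 58387 = 58373)
n = 445/3 (n = (30 + 78 + 40) + ⅓ = 148 + ⅓ = 445/3 ≈ 148.33)
(n + 31411) + (X(54, -9) - K) = (445/3 + 31411) + (106 - 1*58373) = 94678/3 + (106 - 58373) = 94678/3 - 58267 = -80123/3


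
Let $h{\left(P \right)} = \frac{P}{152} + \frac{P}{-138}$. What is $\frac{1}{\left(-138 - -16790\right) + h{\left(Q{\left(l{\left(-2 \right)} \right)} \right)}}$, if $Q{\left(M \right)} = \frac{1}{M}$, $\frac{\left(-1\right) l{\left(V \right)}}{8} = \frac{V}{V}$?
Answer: $\frac{83904}{1397169415} \approx 6.0053 \cdot 10^{-5}$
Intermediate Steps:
$l{\left(V \right)} = -8$ ($l{\left(V \right)} = - 8 \frac{V}{V} = \left(-8\right) 1 = -8$)
$h{\left(P \right)} = - \frac{7 P}{10488}$ ($h{\left(P \right)} = P \frac{1}{152} + P \left(- \frac{1}{138}\right) = \frac{P}{152} - \frac{P}{138} = - \frac{7 P}{10488}$)
$\frac{1}{\left(-138 - -16790\right) + h{\left(Q{\left(l{\left(-2 \right)} \right)} \right)}} = \frac{1}{\left(-138 - -16790\right) - \frac{7}{10488 \left(-8\right)}} = \frac{1}{\left(-138 + 16790\right) - - \frac{7}{83904}} = \frac{1}{16652 + \frac{7}{83904}} = \frac{1}{\frac{1397169415}{83904}} = \frac{83904}{1397169415}$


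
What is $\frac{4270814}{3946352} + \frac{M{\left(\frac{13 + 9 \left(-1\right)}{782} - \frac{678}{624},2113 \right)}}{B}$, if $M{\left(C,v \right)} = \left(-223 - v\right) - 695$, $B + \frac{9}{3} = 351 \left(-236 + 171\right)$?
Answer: $\frac{27353206691}{22511964984} \approx 1.2151$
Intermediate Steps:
$B = -22818$ ($B = -3 + 351 \left(-236 + 171\right) = -3 + 351 \left(-65\right) = -3 - 22815 = -22818$)
$M{\left(C,v \right)} = -918 - v$
$\frac{4270814}{3946352} + \frac{M{\left(\frac{13 + 9 \left(-1\right)}{782} - \frac{678}{624},2113 \right)}}{B} = \frac{4270814}{3946352} + \frac{-918 - 2113}{-22818} = 4270814 \cdot \frac{1}{3946352} + \left(-918 - 2113\right) \left(- \frac{1}{22818}\right) = \frac{2135407}{1973176} - - \frac{3031}{22818} = \frac{2135407}{1973176} + \frac{3031}{22818} = \frac{27353206691}{22511964984}$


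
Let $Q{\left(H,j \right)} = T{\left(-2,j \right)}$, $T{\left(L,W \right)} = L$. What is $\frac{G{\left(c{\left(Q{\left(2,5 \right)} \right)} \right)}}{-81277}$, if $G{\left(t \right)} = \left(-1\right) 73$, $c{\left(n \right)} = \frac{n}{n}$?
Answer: $\frac{73}{81277} \approx 0.00089816$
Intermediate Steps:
$Q{\left(H,j \right)} = -2$
$c{\left(n \right)} = 1$
$G{\left(t \right)} = -73$
$\frac{G{\left(c{\left(Q{\left(2,5 \right)} \right)} \right)}}{-81277} = - \frac{73}{-81277} = \left(-73\right) \left(- \frac{1}{81277}\right) = \frac{73}{81277}$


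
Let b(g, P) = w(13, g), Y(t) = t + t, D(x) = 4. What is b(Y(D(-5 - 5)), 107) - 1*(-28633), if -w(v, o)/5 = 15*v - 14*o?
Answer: 28218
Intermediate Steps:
w(v, o) = -75*v + 70*o (w(v, o) = -5*(15*v - 14*o) = -5*(-14*o + 15*v) = -75*v + 70*o)
Y(t) = 2*t
b(g, P) = -975 + 70*g (b(g, P) = -75*13 + 70*g = -975 + 70*g)
b(Y(D(-5 - 5)), 107) - 1*(-28633) = (-975 + 70*(2*4)) - 1*(-28633) = (-975 + 70*8) + 28633 = (-975 + 560) + 28633 = -415 + 28633 = 28218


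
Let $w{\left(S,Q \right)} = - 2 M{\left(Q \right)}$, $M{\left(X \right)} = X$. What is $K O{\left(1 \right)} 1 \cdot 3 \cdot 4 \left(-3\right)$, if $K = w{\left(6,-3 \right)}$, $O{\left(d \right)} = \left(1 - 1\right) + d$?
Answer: $-216$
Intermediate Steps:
$O{\left(d \right)} = d$ ($O{\left(d \right)} = 0 + d = d$)
$w{\left(S,Q \right)} = - 2 Q$
$K = 6$ ($K = \left(-2\right) \left(-3\right) = 6$)
$K O{\left(1 \right)} 1 \cdot 3 \cdot 4 \left(-3\right) = 6 \cdot 1 \cdot 1 \cdot 3 \cdot 4 \left(-3\right) = 6 \cdot 1 \cdot 3 \left(-12\right) = 6 \cdot 1 \left(-36\right) = 6 \left(-36\right) = -216$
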